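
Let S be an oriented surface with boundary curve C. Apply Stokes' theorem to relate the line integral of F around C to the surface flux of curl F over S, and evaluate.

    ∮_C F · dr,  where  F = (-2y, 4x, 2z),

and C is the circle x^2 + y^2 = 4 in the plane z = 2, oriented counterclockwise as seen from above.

Let S be the flat disk x^2 + y^2 ≤ 4 in the plane z = 2, with upward unit normal n̂ = ẑ. By Stokes' theorem,

    ∮_C F · dr = ∬_S (∇ × F) · n̂ dS = ∬_D (curl F)_z dA,

where D is the disk x^2 + y^2 ≤ 4.

Compute the curl of F = (-2y, 4x, 2z):
    (∇ × F)_x = ∂F_z/∂y - ∂F_y/∂z = 0,
    (∇ × F)_y = ∂F_x/∂z - ∂F_z/∂x = 0,
    (∇ × F)_z = ∂F_y/∂x - ∂F_x/∂y = 6.

On z = 2, (curl F)_z = 6.

Convert to polar (x = r cos θ, y = r sin θ, dA = r dr dθ); the integrand becomes 6, so

    ∬_D (curl F)_z dA = ∫_0^{2π} ∫_0^{2} (6) · r dr dθ.

Inner (r from 0 to 2): 12.
Outer (θ from 0 to 2π): 24π.

Therefore ∮_C F · dr = 24π.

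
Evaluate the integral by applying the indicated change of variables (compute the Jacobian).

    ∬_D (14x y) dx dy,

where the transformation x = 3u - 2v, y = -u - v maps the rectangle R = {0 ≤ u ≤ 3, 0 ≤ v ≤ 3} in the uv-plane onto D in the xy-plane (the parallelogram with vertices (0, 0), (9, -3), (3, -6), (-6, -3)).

Compute the Jacobian determinant of (x, y) with respect to (u, v):

    ∂(x,y)/∂(u,v) = | 3  -2 | = (3)(-1) - (-2)(-1) = -5.
                   | -1  -1 |

Its absolute value is |J| = 5 (the area scaling factor).

Substituting x = 3u - 2v, y = -u - v into the integrand,

    14x y → -42u^2 - 14u v + 28v^2,

so the integral becomes

    ∬_R (-42u^2 - 14u v + 28v^2) · |J| du dv = ∫_0^3 ∫_0^3 (-210u^2 - 70u v + 140v^2) dv du.

Inner (v): -630u^2 - 315u + 1260.
Outer (u): -6615/2.

Therefore ∬_D (14x y) dx dy = -6615/2.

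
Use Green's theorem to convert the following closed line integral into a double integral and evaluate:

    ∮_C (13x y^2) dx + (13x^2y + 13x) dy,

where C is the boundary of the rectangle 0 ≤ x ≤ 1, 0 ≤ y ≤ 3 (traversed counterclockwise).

Green's theorem converts the closed line integral into a double integral over the enclosed region D:

    ∮_C P dx + Q dy = ∬_D (∂Q/∂x - ∂P/∂y) dA.

Here P = 13x y^2, Q = 13x^2y + 13x, so

    ∂Q/∂x = 26x y + 13,    ∂P/∂y = 26x y,
    ∂Q/∂x - ∂P/∂y = 13.

D is the region 0 ≤ x ≤ 1, 0 ≤ y ≤ 3. Evaluating the double integral:

    ∬_D (13) dA = ∫_0^{1} ∫_0^{3} (13) dy dx.

Inner (y from 0 to 3): 39.
Outer (x from 0 to 1): 39.

Therefore ∮_C P dx + Q dy = 39.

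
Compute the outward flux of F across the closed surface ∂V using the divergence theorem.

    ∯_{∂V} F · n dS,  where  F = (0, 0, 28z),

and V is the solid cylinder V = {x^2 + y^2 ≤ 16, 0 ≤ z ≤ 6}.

By the divergence theorem,

    ∯_{∂V} F · n dS = ∭_V (∇ · F) dV.

Compute the divergence:
    ∇ · F = ∂F_x/∂x + ∂F_y/∂y + ∂F_z/∂z = 0 + 0 + 28 = 28.

In cylindrical coordinates, x = r cos(θ), y = r sin(θ), z = z, dV = r dr dθ dz, with 0 ≤ r ≤ 4, 0 ≤ θ ≤ 2π, 0 ≤ z ≤ 6.

The integrand, after substitution and multiplying by the volume element, becomes (28) · r, so

    ∭_V (∇·F) dV = ∫_0^{2π} ∫_0^{4} ∫_0^{6} (28) · r dz dr dθ.

Inner (z from 0 to 6): 168r.
Middle (r from 0 to 4): 1344.
Outer (θ from 0 to 2π): 2688π.

Therefore ∯_{∂V} F · n dS = 2688π.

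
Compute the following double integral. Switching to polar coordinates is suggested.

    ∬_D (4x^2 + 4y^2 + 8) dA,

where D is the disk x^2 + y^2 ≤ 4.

The region D is 0 ≤ r ≤ 2, 0 ≤ θ ≤ 2π in polar coordinates, where x = r cos(θ), y = r sin(θ), and dA = r dr dθ.

Under the substitution, the integrand becomes 4r^2 + 8, so

    ∬_D (4x^2 + 4y^2 + 8) dA = ∫_{0}^{2π} ∫_{0}^{2} (4r^2 + 8) · r dr dθ.

Inner integral (in r): ∫_{0}^{2} (4r^2 + 8) · r dr = 32.

Outer integral (in θ): ∫_{0}^{2π} (32) dθ = 64π.

Therefore ∬_D (4x^2 + 4y^2 + 8) dA = 64π.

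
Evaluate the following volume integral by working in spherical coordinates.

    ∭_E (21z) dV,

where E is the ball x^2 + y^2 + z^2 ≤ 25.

In spherical coordinates, x = ρ sin(φ) cos(θ), y = ρ sin(φ) sin(θ), z = ρ cos(φ), and dV = ρ^2 sin(φ) dρ dφ dθ.

The integrand becomes 21ρ cos(φ), so

    ∭_E (21z) dV = ∫_{0}^{2π} ∫_{0}^{π} ∫_{0}^{5} (21ρ cos(φ)) · ρ^2 sin(φ) dρ dφ dθ.

Inner (ρ): 13125sin(2φ)/8.
Middle (φ): 0.
Outer (θ): 0.

Therefore the triple integral equals 0.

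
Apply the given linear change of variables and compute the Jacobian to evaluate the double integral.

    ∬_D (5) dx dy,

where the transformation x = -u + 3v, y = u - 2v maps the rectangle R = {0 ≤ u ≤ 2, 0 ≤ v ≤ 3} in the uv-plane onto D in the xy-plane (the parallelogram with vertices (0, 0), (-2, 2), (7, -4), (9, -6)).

Compute the Jacobian determinant of (x, y) with respect to (u, v):

    ∂(x,y)/∂(u,v) = | -1  3 | = (-1)(-2) - (3)(1) = -1.
                   | 1  -2 |

Its absolute value is |J| = 1 (the area scaling factor).

Substituting x = -u + 3v, y = u - 2v into the integrand,

    5 → 5,

so the integral becomes

    ∬_R (5) · |J| du dv = ∫_0^2 ∫_0^3 (5) dv du.

Inner (v): 15.
Outer (u): 30.

Therefore ∬_D (5) dx dy = 30.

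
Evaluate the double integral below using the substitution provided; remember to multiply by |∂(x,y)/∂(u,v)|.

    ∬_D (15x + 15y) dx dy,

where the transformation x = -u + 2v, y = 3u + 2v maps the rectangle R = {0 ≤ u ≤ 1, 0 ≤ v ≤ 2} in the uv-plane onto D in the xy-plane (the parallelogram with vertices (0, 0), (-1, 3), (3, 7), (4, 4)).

Compute the Jacobian determinant of (x, y) with respect to (u, v):

    ∂(x,y)/∂(u,v) = | -1  2 | = (-1)(2) - (2)(3) = -8.
                   | 3  2 |

Its absolute value is |J| = 8 (the area scaling factor).

Substituting x = -u + 2v, y = 3u + 2v into the integrand,

    15x + 15y → 30u + 60v,

so the integral becomes

    ∬_R (30u + 60v) · |J| du dv = ∫_0^1 ∫_0^2 (240u + 480v) dv du.

Inner (v): 480u + 960.
Outer (u): 1200.

Therefore ∬_D (15x + 15y) dx dy = 1200.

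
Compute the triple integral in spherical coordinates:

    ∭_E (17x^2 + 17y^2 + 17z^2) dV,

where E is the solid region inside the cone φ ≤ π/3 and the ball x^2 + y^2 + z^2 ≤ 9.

In spherical coordinates, x = ρ sin(φ) cos(θ), y = ρ sin(φ) sin(θ), z = ρ cos(φ), and dV = ρ^2 sin(φ) dρ dφ dθ.

The integrand becomes 17ρ^2, so

    ∭_E (17x^2 + 17y^2 + 17z^2) dV = ∫_{0}^{2π} ∫_{0}^{π/3} ∫_{0}^{3} (17ρ^2) · ρ^2 sin(φ) dρ dφ dθ.

Inner (ρ): 4131sin(φ)/5.
Middle (φ): 4131/10.
Outer (θ): 4131π/5.

Therefore the triple integral equals 4131π/5.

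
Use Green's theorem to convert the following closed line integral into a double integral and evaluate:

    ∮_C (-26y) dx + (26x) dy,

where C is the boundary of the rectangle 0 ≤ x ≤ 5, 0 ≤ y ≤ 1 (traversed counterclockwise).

Green's theorem converts the closed line integral into a double integral over the enclosed region D:

    ∮_C P dx + Q dy = ∬_D (∂Q/∂x - ∂P/∂y) dA.

Here P = -26y, Q = 26x, so

    ∂Q/∂x = 26,    ∂P/∂y = -26,
    ∂Q/∂x - ∂P/∂y = 52.

D is the region 0 ≤ x ≤ 5, 0 ≤ y ≤ 1. Evaluating the double integral:

    ∬_D (52) dA = ∫_0^{5} ∫_0^{1} (52) dy dx.

Inner (y from 0 to 1): 52.
Outer (x from 0 to 5): 260.

Therefore ∮_C P dx + Q dy = 260.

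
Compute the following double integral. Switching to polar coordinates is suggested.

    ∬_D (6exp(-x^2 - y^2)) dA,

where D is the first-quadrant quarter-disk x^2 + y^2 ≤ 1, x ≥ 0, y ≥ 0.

The region D is 0 ≤ r ≤ 1, 0 ≤ θ ≤ π/2 in polar coordinates, where x = r cos(θ), y = r sin(θ), and dA = r dr dθ.

Under the substitution, the integrand becomes 6exp(-r^2), so

    ∬_D (6exp(-x^2 - y^2)) dA = ∫_{0}^{π/2} ∫_{0}^{1} (6exp(-r^2)) · r dr dθ.

Inner integral (in r): ∫_{0}^{1} (6exp(-r^2)) · r dr = 3 - 3exp(-1).

Outer integral (in θ): ∫_{0}^{π/2} (3 - 3exp(-1)) dθ = -3π (1 - e)exp(-1)/2.

Therefore ∬_D (6exp(-x^2 - y^2)) dA = -3π (1 - e)exp(-1)/2.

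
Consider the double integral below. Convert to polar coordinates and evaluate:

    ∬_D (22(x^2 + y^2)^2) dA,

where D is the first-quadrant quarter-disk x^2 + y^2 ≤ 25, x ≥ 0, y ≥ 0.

The region D is 0 ≤ r ≤ 5, 0 ≤ θ ≤ π/2 in polar coordinates, where x = r cos(θ), y = r sin(θ), and dA = r dr dθ.

Under the substitution, the integrand becomes 22r^4, so

    ∬_D (22(x^2 + y^2)^2) dA = ∫_{0}^{π/2} ∫_{0}^{5} (22r^4) · r dr dθ.

Inner integral (in r): ∫_{0}^{5} (22r^4) · r dr = 171875/3.

Outer integral (in θ): ∫_{0}^{π/2} (171875/3) dθ = 171875π/6.

Therefore ∬_D (22(x^2 + y^2)^2) dA = 171875π/6.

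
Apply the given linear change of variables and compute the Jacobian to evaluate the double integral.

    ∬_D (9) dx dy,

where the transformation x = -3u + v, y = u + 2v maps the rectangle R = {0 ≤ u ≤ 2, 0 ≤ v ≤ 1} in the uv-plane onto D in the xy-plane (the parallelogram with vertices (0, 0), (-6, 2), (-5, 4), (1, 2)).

Compute the Jacobian determinant of (x, y) with respect to (u, v):

    ∂(x,y)/∂(u,v) = | -3  1 | = (-3)(2) - (1)(1) = -7.
                   | 1  2 |

Its absolute value is |J| = 7 (the area scaling factor).

Substituting x = -3u + v, y = u + 2v into the integrand,

    9 → 9,

so the integral becomes

    ∬_R (9) · |J| du dv = ∫_0^2 ∫_0^1 (63) dv du.

Inner (v): 63.
Outer (u): 126.

Therefore ∬_D (9) dx dy = 126.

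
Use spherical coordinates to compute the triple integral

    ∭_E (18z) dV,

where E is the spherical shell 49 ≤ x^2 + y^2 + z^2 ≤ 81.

In spherical coordinates, x = ρ sin(φ) cos(θ), y = ρ sin(φ) sin(θ), z = ρ cos(φ), and dV = ρ^2 sin(φ) dρ dφ dθ.

The integrand becomes 18ρ cos(φ), so

    ∭_E (18z) dV = ∫_{0}^{2π} ∫_{0}^{π} ∫_{7}^{9} (18ρ cos(φ)) · ρ^2 sin(φ) dρ dφ dθ.

Inner (ρ): 9360sin(2φ).
Middle (φ): 0.
Outer (θ): 0.

Therefore the triple integral equals 0.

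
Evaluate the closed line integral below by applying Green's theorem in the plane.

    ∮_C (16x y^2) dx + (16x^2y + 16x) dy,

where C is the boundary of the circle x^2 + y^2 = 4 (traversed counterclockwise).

Green's theorem converts the closed line integral into a double integral over the enclosed region D:

    ∮_C P dx + Q dy = ∬_D (∂Q/∂x - ∂P/∂y) dA.

Here P = 16x y^2, Q = 16x^2y + 16x, so

    ∂Q/∂x = 32x y + 16,    ∂P/∂y = 32x y,
    ∂Q/∂x - ∂P/∂y = 16.

D is the region x^2 + y^2 ≤ 4. Evaluating the double integral:

In polar coordinates (x = r cos θ, y = r sin θ, dA = r dr dθ) the integrand becomes 16, so

    ∬_D (16) dA = ∫_0^{2π} ∫_0^{2} (16) · r dr dθ.

Inner (r from 0 to 2): 32.
Outer (θ from 0 to 2π): 64π.

Therefore ∮_C P dx + Q dy = 64π.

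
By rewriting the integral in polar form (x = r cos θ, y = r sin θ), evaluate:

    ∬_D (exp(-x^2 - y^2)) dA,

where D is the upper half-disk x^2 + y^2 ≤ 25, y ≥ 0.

The region D is 0 ≤ r ≤ 5, 0 ≤ θ ≤ π in polar coordinates, where x = r cos(θ), y = r sin(θ), and dA = r dr dθ.

Under the substitution, the integrand becomes exp(-r^2), so

    ∬_D (exp(-x^2 - y^2)) dA = ∫_{0}^{π} ∫_{0}^{5} (exp(-r^2)) · r dr dθ.

Inner integral (in r): ∫_{0}^{5} (exp(-r^2)) · r dr = -(1 - exp(25))exp(-25)/2.

Outer integral (in θ): ∫_{0}^{π} (-(1 - exp(25))exp(-25)/2) dθ = -π exp(-25)/2 + π/2.

Therefore ∬_D (exp(-x^2 - y^2)) dA = -π exp(-25)/2 + π/2.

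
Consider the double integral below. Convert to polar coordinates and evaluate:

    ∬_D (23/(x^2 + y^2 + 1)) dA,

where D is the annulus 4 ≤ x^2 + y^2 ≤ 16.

The region D is 2 ≤ r ≤ 4, 0 ≤ θ ≤ 2π in polar coordinates, where x = r cos(θ), y = r sin(θ), and dA = r dr dθ.

Under the substitution, the integrand becomes 23/(r^2 + 1), so

    ∬_D (23/(x^2 + y^2 + 1)) dA = ∫_{0}^{2π} ∫_{2}^{4} (23/(r^2 + 1)) · r dr dθ.

Inner integral (in r): ∫_{2}^{4} (23/(r^2 + 1)) · r dr = log(34271896307633sqrt(85)/244140625).

Outer integral (in θ): ∫_{0}^{2π} (log(34271896307633sqrt(85)/244140625)) dθ = log((34271896307633sqrt(85)/244140625)^(2π)).

Therefore ∬_D (23/(x^2 + y^2 + 1)) dA = log((34271896307633sqrt(85)/244140625)^(2π)).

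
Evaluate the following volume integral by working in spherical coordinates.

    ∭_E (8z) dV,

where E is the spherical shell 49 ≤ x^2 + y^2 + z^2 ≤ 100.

In spherical coordinates, x = ρ sin(φ) cos(θ), y = ρ sin(φ) sin(θ), z = ρ cos(φ), and dV = ρ^2 sin(φ) dρ dφ dθ.

The integrand becomes 8ρ cos(φ), so

    ∭_E (8z) dV = ∫_{0}^{2π} ∫_{0}^{π} ∫_{7}^{10} (8ρ cos(φ)) · ρ^2 sin(φ) dρ dφ dθ.

Inner (ρ): 7599sin(2φ).
Middle (φ): 0.
Outer (θ): 0.

Therefore the triple integral equals 0.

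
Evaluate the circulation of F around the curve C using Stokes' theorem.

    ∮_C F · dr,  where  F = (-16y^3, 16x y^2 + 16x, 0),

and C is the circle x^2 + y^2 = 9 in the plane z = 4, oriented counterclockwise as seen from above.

Let S be the flat disk x^2 + y^2 ≤ 9 in the plane z = 4, with upward unit normal n̂ = ẑ. By Stokes' theorem,

    ∮_C F · dr = ∬_S (∇ × F) · n̂ dS = ∬_D (curl F)_z dA,

where D is the disk x^2 + y^2 ≤ 9.

Compute the curl of F = (-16y^3, 16x y^2 + 16x, 0):
    (∇ × F)_x = ∂F_z/∂y - ∂F_y/∂z = 0,
    (∇ × F)_y = ∂F_x/∂z - ∂F_z/∂x = 0,
    (∇ × F)_z = ∂F_y/∂x - ∂F_x/∂y = 64y^2 + 16.

On z = 4, (curl F)_z = 64y^2 + 16.

Convert to polar (x = r cos θ, y = r sin θ, dA = r dr dθ); the integrand becomes 64r^2sin(θ)^2 + 16, so

    ∬_D (curl F)_z dA = ∫_0^{2π} ∫_0^{3} (64r^2sin(θ)^2 + 16) · r dr dθ.

Inner (r from 0 to 3): 1296sin(θ)^2 + 72.
Outer (θ from 0 to 2π): 1440π.

Therefore ∮_C F · dr = 1440π.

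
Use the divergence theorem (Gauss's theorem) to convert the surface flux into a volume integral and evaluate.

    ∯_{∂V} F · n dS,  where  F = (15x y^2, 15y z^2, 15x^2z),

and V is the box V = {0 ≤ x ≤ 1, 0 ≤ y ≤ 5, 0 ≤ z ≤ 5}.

By the divergence theorem,

    ∯_{∂V} F · n dS = ∭_V (∇ · F) dV.

Compute the divergence:
    ∇ · F = ∂F_x/∂x + ∂F_y/∂y + ∂F_z/∂z = 15y^2 + 15z^2 + 15x^2 = 15x^2 + 15y^2 + 15z^2.

V is a rectangular box, so dV = dx dy dz with 0 ≤ x ≤ 1, 0 ≤ y ≤ 5, 0 ≤ z ≤ 5.

Integrate (15x^2 + 15y^2 + 15z^2) over V as an iterated integral:

    ∭_V (∇·F) dV = ∫_0^{1} ∫_0^{5} ∫_0^{5} (15x^2 + 15y^2 + 15z^2) dz dy dx.

Inner (z from 0 to 5): 75x^2 + 75y^2 + 625.
Middle (y from 0 to 5): 375x^2 + 6250.
Outer (x from 0 to 1): 6375.

Therefore ∯_{∂V} F · n dS = 6375.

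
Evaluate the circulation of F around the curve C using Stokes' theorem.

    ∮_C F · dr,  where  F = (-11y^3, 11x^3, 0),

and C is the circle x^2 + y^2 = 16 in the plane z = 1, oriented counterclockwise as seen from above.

Let S be the flat disk x^2 + y^2 ≤ 16 in the plane z = 1, with upward unit normal n̂ = ẑ. By Stokes' theorem,

    ∮_C F · dr = ∬_S (∇ × F) · n̂ dS = ∬_D (curl F)_z dA,

where D is the disk x^2 + y^2 ≤ 16.

Compute the curl of F = (-11y^3, 11x^3, 0):
    (∇ × F)_x = ∂F_z/∂y - ∂F_y/∂z = 0,
    (∇ × F)_y = ∂F_x/∂z - ∂F_z/∂x = 0,
    (∇ × F)_z = ∂F_y/∂x - ∂F_x/∂y = 33x^2 + 33y^2.

On z = 1, (curl F)_z = 33x^2 + 33y^2.

Convert to polar (x = r cos θ, y = r sin θ, dA = r dr dθ); the integrand becomes 33r^2, so

    ∬_D (curl F)_z dA = ∫_0^{2π} ∫_0^{4} (33r^2) · r dr dθ.

Inner (r from 0 to 4): 2112.
Outer (θ from 0 to 2π): 4224π.

Therefore ∮_C F · dr = 4224π.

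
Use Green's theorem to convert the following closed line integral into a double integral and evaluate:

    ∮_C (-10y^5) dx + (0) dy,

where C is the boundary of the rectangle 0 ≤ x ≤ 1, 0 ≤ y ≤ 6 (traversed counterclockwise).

Green's theorem converts the closed line integral into a double integral over the enclosed region D:

    ∮_C P dx + Q dy = ∬_D (∂Q/∂x - ∂P/∂y) dA.

Here P = -10y^5, Q = 0, so

    ∂Q/∂x = 0,    ∂P/∂y = -50y^4,
    ∂Q/∂x - ∂P/∂y = 50y^4.

D is the region 0 ≤ x ≤ 1, 0 ≤ y ≤ 6. Evaluating the double integral:

    ∬_D (50y^4) dA = ∫_0^{1} ∫_0^{6} (50y^4) dy dx.

Inner (y from 0 to 6): 77760.
Outer (x from 0 to 1): 77760.

Therefore ∮_C P dx + Q dy = 77760.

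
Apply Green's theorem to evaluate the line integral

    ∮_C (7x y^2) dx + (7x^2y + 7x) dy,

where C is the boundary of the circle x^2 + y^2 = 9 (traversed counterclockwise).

Green's theorem converts the closed line integral into a double integral over the enclosed region D:

    ∮_C P dx + Q dy = ∬_D (∂Q/∂x - ∂P/∂y) dA.

Here P = 7x y^2, Q = 7x^2y + 7x, so

    ∂Q/∂x = 14x y + 7,    ∂P/∂y = 14x y,
    ∂Q/∂x - ∂P/∂y = 7.

D is the region x^2 + y^2 ≤ 9. Evaluating the double integral:

In polar coordinates (x = r cos θ, y = r sin θ, dA = r dr dθ) the integrand becomes 7, so

    ∬_D (7) dA = ∫_0^{2π} ∫_0^{3} (7) · r dr dθ.

Inner (r from 0 to 3): 63/2.
Outer (θ from 0 to 2π): 63π.

Therefore ∮_C P dx + Q dy = 63π.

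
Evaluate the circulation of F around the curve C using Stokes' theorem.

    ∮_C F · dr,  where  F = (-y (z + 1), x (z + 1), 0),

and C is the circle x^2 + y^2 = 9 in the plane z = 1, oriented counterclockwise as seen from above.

Let S be the flat disk x^2 + y^2 ≤ 9 in the plane z = 1, with upward unit normal n̂ = ẑ. By Stokes' theorem,

    ∮_C F · dr = ∬_S (∇ × F) · n̂ dS = ∬_D (curl F)_z dA,

where D is the disk x^2 + y^2 ≤ 9.

Compute the curl of F = (-y (z + 1), x (z + 1), 0):
    (∇ × F)_x = ∂F_z/∂y - ∂F_y/∂z = -x,
    (∇ × F)_y = ∂F_x/∂z - ∂F_z/∂x = -y,
    (∇ × F)_z = ∂F_y/∂x - ∂F_x/∂y = 2z + 2.

On z = 1, (curl F)_z = 4.

Convert to polar (x = r cos θ, y = r sin θ, dA = r dr dθ); the integrand becomes 4, so

    ∬_D (curl F)_z dA = ∫_0^{2π} ∫_0^{3} (4) · r dr dθ.

Inner (r from 0 to 3): 18.
Outer (θ from 0 to 2π): 36π.

Therefore ∮_C F · dr = 36π.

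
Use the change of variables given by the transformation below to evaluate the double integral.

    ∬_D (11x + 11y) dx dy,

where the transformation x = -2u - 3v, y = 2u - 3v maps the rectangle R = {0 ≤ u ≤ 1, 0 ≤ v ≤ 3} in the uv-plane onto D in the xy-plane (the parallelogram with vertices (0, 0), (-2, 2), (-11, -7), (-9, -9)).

Compute the Jacobian determinant of (x, y) with respect to (u, v):

    ∂(x,y)/∂(u,v) = | -2  -3 | = (-2)(-3) - (-3)(2) = 12.
                   | 2  -3 |

Its absolute value is |J| = 12 (the area scaling factor).

Substituting x = -2u - 3v, y = 2u - 3v into the integrand,

    11x + 11y → -66v,

so the integral becomes

    ∬_R (-66v) · |J| du dv = ∫_0^1 ∫_0^3 (-792v) dv du.

Inner (v): -3564.
Outer (u): -3564.

Therefore ∬_D (11x + 11y) dx dy = -3564.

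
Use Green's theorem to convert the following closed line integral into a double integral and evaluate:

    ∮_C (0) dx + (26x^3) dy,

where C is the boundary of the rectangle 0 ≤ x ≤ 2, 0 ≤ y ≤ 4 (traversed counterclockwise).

Green's theorem converts the closed line integral into a double integral over the enclosed region D:

    ∮_C P dx + Q dy = ∬_D (∂Q/∂x - ∂P/∂y) dA.

Here P = 0, Q = 26x^3, so

    ∂Q/∂x = 78x^2,    ∂P/∂y = 0,
    ∂Q/∂x - ∂P/∂y = 78x^2.

D is the region 0 ≤ x ≤ 2, 0 ≤ y ≤ 4. Evaluating the double integral:

    ∬_D (78x^2) dA = ∫_0^{2} ∫_0^{4} (78x^2) dy dx.

Inner (y from 0 to 4): 312x^2.
Outer (x from 0 to 2): 832.

Therefore ∮_C P dx + Q dy = 832.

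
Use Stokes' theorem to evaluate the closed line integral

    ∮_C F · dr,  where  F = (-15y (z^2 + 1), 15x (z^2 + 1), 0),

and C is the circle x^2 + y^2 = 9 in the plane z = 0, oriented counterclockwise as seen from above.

Let S be the flat disk x^2 + y^2 ≤ 9 in the plane z = 0, with upward unit normal n̂ = ẑ. By Stokes' theorem,

    ∮_C F · dr = ∬_S (∇ × F) · n̂ dS = ∬_D (curl F)_z dA,

where D is the disk x^2 + y^2 ≤ 9.

Compute the curl of F = (-15y (z^2 + 1), 15x (z^2 + 1), 0):
    (∇ × F)_x = ∂F_z/∂y - ∂F_y/∂z = -30x z,
    (∇ × F)_y = ∂F_x/∂z - ∂F_z/∂x = -30y z,
    (∇ × F)_z = ∂F_y/∂x - ∂F_x/∂y = 30z^2 + 30.

On z = 0, (curl F)_z = 30.

Convert to polar (x = r cos θ, y = r sin θ, dA = r dr dθ); the integrand becomes 30, so

    ∬_D (curl F)_z dA = ∫_0^{2π} ∫_0^{3} (30) · r dr dθ.

Inner (r from 0 to 3): 135.
Outer (θ from 0 to 2π): 270π.

Therefore ∮_C F · dr = 270π.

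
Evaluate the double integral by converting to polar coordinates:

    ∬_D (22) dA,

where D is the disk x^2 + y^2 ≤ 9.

The region D is 0 ≤ r ≤ 3, 0 ≤ θ ≤ 2π in polar coordinates, where x = r cos(θ), y = r sin(θ), and dA = r dr dθ.

Under the substitution, the integrand becomes 22, so

    ∬_D (22) dA = ∫_{0}^{2π} ∫_{0}^{3} (22) · r dr dθ.

Inner integral (in r): ∫_{0}^{3} (22) · r dr = 99.

Outer integral (in θ): ∫_{0}^{2π} (99) dθ = 198π.

Therefore ∬_D (22) dA = 198π.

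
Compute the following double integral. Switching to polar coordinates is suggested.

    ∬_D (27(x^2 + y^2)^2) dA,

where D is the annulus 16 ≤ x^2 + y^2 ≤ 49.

The region D is 4 ≤ r ≤ 7, 0 ≤ θ ≤ 2π in polar coordinates, where x = r cos(θ), y = r sin(θ), and dA = r dr dθ.

Under the substitution, the integrand becomes 27r^4, so

    ∬_D (27(x^2 + y^2)^2) dA = ∫_{0}^{2π} ∫_{4}^{7} (27r^4) · r dr dθ.

Inner integral (in r): ∫_{4}^{7} (27r^4) · r dr = 1021977/2.

Outer integral (in θ): ∫_{0}^{2π} (1021977/2) dθ = 1021977π.

Therefore ∬_D (27(x^2 + y^2)^2) dA = 1021977π.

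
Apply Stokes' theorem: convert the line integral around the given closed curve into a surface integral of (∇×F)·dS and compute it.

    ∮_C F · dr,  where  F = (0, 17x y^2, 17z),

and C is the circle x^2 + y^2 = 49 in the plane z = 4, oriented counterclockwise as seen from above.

Let S be the flat disk x^2 + y^2 ≤ 49 in the plane z = 4, with upward unit normal n̂ = ẑ. By Stokes' theorem,

    ∮_C F · dr = ∬_S (∇ × F) · n̂ dS = ∬_D (curl F)_z dA,

where D is the disk x^2 + y^2 ≤ 49.

Compute the curl of F = (0, 17x y^2, 17z):
    (∇ × F)_x = ∂F_z/∂y - ∂F_y/∂z = 0,
    (∇ × F)_y = ∂F_x/∂z - ∂F_z/∂x = 0,
    (∇ × F)_z = ∂F_y/∂x - ∂F_x/∂y = 17y^2.

On z = 4, (curl F)_z = 17y^2.

Convert to polar (x = r cos θ, y = r sin θ, dA = r dr dθ); the integrand becomes 17r^2sin(θ)^2, so

    ∬_D (curl F)_z dA = ∫_0^{2π} ∫_0^{7} (17r^2sin(θ)^2) · r dr dθ.

Inner (r from 0 to 7): 40817sin(θ)^2/4.
Outer (θ from 0 to 2π): 40817π/4.

Therefore ∮_C F · dr = 40817π/4.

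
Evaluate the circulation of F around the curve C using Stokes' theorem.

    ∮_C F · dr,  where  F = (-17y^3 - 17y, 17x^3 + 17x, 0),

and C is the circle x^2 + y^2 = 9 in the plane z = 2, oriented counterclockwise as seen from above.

Let S be the flat disk x^2 + y^2 ≤ 9 in the plane z = 2, with upward unit normal n̂ = ẑ. By Stokes' theorem,

    ∮_C F · dr = ∬_S (∇ × F) · n̂ dS = ∬_D (curl F)_z dA,

where D is the disk x^2 + y^2 ≤ 9.

Compute the curl of F = (-17y^3 - 17y, 17x^3 + 17x, 0):
    (∇ × F)_x = ∂F_z/∂y - ∂F_y/∂z = 0,
    (∇ × F)_y = ∂F_x/∂z - ∂F_z/∂x = 0,
    (∇ × F)_z = ∂F_y/∂x - ∂F_x/∂y = 51x^2 + 51y^2 + 34.

On z = 2, (curl F)_z = 51x^2 + 51y^2 + 34.

Convert to polar (x = r cos θ, y = r sin θ, dA = r dr dθ); the integrand becomes 51r^2 + 34, so

    ∬_D (curl F)_z dA = ∫_0^{2π} ∫_0^{3} (51r^2 + 34) · r dr dθ.

Inner (r from 0 to 3): 4743/4.
Outer (θ from 0 to 2π): 4743π/2.

Therefore ∮_C F · dr = 4743π/2.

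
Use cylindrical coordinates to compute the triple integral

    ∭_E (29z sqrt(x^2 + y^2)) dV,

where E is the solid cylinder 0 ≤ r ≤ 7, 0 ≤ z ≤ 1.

In cylindrical coordinates, x = r cos(θ), y = r sin(θ), z = z, and dV = r dr dθ dz.

The integrand becomes 29r z, so

    ∭_E (29z sqrt(x^2 + y^2)) dV = ∫_{0}^{2π} ∫_{0}^{7} ∫_{0}^{1} (29r z) · r dz dr dθ.

Inner (z): 29r^2/2.
Middle (r from 0 to 7): 9947/6.
Outer (θ): 9947π/3.

Therefore the triple integral equals 9947π/3.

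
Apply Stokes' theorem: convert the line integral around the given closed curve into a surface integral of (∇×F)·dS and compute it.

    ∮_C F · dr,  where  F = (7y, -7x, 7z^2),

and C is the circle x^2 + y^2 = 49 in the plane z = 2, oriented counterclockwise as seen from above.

Let S be the flat disk x^2 + y^2 ≤ 49 in the plane z = 2, with upward unit normal n̂ = ẑ. By Stokes' theorem,

    ∮_C F · dr = ∬_S (∇ × F) · n̂ dS = ∬_D (curl F)_z dA,

where D is the disk x^2 + y^2 ≤ 49.

Compute the curl of F = (7y, -7x, 7z^2):
    (∇ × F)_x = ∂F_z/∂y - ∂F_y/∂z = 0,
    (∇ × F)_y = ∂F_x/∂z - ∂F_z/∂x = 0,
    (∇ × F)_z = ∂F_y/∂x - ∂F_x/∂y = -14.

On z = 2, (curl F)_z = -14.

Convert to polar (x = r cos θ, y = r sin θ, dA = r dr dθ); the integrand becomes -14, so

    ∬_D (curl F)_z dA = ∫_0^{2π} ∫_0^{7} (-14) · r dr dθ.

Inner (r from 0 to 7): -343.
Outer (θ from 0 to 2π): -686π.

Therefore ∮_C F · dr = -686π.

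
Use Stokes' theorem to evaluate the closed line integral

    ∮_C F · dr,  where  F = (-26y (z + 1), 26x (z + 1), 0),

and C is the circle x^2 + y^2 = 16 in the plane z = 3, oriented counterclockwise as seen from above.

Let S be the flat disk x^2 + y^2 ≤ 16 in the plane z = 3, with upward unit normal n̂ = ẑ. By Stokes' theorem,

    ∮_C F · dr = ∬_S (∇ × F) · n̂ dS = ∬_D (curl F)_z dA,

where D is the disk x^2 + y^2 ≤ 16.

Compute the curl of F = (-26y (z + 1), 26x (z + 1), 0):
    (∇ × F)_x = ∂F_z/∂y - ∂F_y/∂z = -26x,
    (∇ × F)_y = ∂F_x/∂z - ∂F_z/∂x = -26y,
    (∇ × F)_z = ∂F_y/∂x - ∂F_x/∂y = 52z + 52.

On z = 3, (curl F)_z = 208.

Convert to polar (x = r cos θ, y = r sin θ, dA = r dr dθ); the integrand becomes 208, so

    ∬_D (curl F)_z dA = ∫_0^{2π} ∫_0^{4} (208) · r dr dθ.

Inner (r from 0 to 4): 1664.
Outer (θ from 0 to 2π): 3328π.

Therefore ∮_C F · dr = 3328π.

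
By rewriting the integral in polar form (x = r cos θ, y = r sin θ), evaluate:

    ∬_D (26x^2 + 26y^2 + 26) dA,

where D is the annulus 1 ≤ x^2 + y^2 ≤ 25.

The region D is 1 ≤ r ≤ 5, 0 ≤ θ ≤ 2π in polar coordinates, where x = r cos(θ), y = r sin(θ), and dA = r dr dθ.

Under the substitution, the integrand becomes 26r^2 + 26, so

    ∬_D (26x^2 + 26y^2 + 26) dA = ∫_{0}^{2π} ∫_{1}^{5} (26r^2 + 26) · r dr dθ.

Inner integral (in r): ∫_{1}^{5} (26r^2 + 26) · r dr = 4368.

Outer integral (in θ): ∫_{0}^{2π} (4368) dθ = 8736π.

Therefore ∬_D (26x^2 + 26y^2 + 26) dA = 8736π.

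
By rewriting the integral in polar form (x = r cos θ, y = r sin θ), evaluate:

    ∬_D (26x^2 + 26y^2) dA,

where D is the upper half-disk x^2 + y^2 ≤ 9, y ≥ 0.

The region D is 0 ≤ r ≤ 3, 0 ≤ θ ≤ π in polar coordinates, where x = r cos(θ), y = r sin(θ), and dA = r dr dθ.

Under the substitution, the integrand becomes 26r^2, so

    ∬_D (26x^2 + 26y^2) dA = ∫_{0}^{π} ∫_{0}^{3} (26r^2) · r dr dθ.

Inner integral (in r): ∫_{0}^{3} (26r^2) · r dr = 1053/2.

Outer integral (in θ): ∫_{0}^{π} (1053/2) dθ = 1053π/2.

Therefore ∬_D (26x^2 + 26y^2) dA = 1053π/2.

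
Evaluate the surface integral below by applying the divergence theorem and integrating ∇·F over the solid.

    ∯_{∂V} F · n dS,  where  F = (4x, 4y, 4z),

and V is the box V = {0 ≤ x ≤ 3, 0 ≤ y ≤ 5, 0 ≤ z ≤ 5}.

By the divergence theorem,

    ∯_{∂V} F · n dS = ∭_V (∇ · F) dV.

Compute the divergence:
    ∇ · F = ∂F_x/∂x + ∂F_y/∂y + ∂F_z/∂z = 4 + 4 + 4 = 12.

V is a rectangular box, so dV = dx dy dz with 0 ≤ x ≤ 3, 0 ≤ y ≤ 5, 0 ≤ z ≤ 5.

Integrate (12) over V as an iterated integral:

    ∭_V (∇·F) dV = ∫_0^{3} ∫_0^{5} ∫_0^{5} (12) dz dy dx.

Inner (z from 0 to 5): 60.
Middle (y from 0 to 5): 300.
Outer (x from 0 to 3): 900.

Therefore ∯_{∂V} F · n dS = 900.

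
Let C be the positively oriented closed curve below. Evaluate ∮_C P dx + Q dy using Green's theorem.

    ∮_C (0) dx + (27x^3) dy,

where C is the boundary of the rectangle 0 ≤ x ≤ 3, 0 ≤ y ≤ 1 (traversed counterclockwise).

Green's theorem converts the closed line integral into a double integral over the enclosed region D:

    ∮_C P dx + Q dy = ∬_D (∂Q/∂x - ∂P/∂y) dA.

Here P = 0, Q = 27x^3, so

    ∂Q/∂x = 81x^2,    ∂P/∂y = 0,
    ∂Q/∂x - ∂P/∂y = 81x^2.

D is the region 0 ≤ x ≤ 3, 0 ≤ y ≤ 1. Evaluating the double integral:

    ∬_D (81x^2) dA = ∫_0^{3} ∫_0^{1} (81x^2) dy dx.

Inner (y from 0 to 1): 81x^2.
Outer (x from 0 to 3): 729.

Therefore ∮_C P dx + Q dy = 729.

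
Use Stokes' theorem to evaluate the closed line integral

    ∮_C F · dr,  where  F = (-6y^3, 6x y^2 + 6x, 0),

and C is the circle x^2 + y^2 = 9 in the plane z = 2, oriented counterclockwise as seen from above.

Let S be the flat disk x^2 + y^2 ≤ 9 in the plane z = 2, with upward unit normal n̂ = ẑ. By Stokes' theorem,

    ∮_C F · dr = ∬_S (∇ × F) · n̂ dS = ∬_D (curl F)_z dA,

where D is the disk x^2 + y^2 ≤ 9.

Compute the curl of F = (-6y^3, 6x y^2 + 6x, 0):
    (∇ × F)_x = ∂F_z/∂y - ∂F_y/∂z = 0,
    (∇ × F)_y = ∂F_x/∂z - ∂F_z/∂x = 0,
    (∇ × F)_z = ∂F_y/∂x - ∂F_x/∂y = 24y^2 + 6.

On z = 2, (curl F)_z = 24y^2 + 6.

Convert to polar (x = r cos θ, y = r sin θ, dA = r dr dθ); the integrand becomes 24r^2sin(θ)^2 + 6, so

    ∬_D (curl F)_z dA = ∫_0^{2π} ∫_0^{3} (24r^2sin(θ)^2 + 6) · r dr dθ.

Inner (r from 0 to 3): 486sin(θ)^2 + 27.
Outer (θ from 0 to 2π): 540π.

Therefore ∮_C F · dr = 540π.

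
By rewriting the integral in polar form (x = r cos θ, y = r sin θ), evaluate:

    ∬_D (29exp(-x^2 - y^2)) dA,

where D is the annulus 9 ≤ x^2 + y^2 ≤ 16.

The region D is 3 ≤ r ≤ 4, 0 ≤ θ ≤ 2π in polar coordinates, where x = r cos(θ), y = r sin(θ), and dA = r dr dθ.

Under the substitution, the integrand becomes 29exp(-r^2), so

    ∬_D (29exp(-x^2 - y^2)) dA = ∫_{0}^{2π} ∫_{3}^{4} (29exp(-r^2)) · r dr dθ.

Inner integral (in r): ∫_{3}^{4} (29exp(-r^2)) · r dr = -(29 - 29exp(7))exp(-16)/2.

Outer integral (in θ): ∫_{0}^{2π} (-(29 - 29exp(7))exp(-16)/2) dθ = -29π (1 - exp(7))exp(-16).

Therefore ∬_D (29exp(-x^2 - y^2)) dA = -29π (1 - exp(7))exp(-16).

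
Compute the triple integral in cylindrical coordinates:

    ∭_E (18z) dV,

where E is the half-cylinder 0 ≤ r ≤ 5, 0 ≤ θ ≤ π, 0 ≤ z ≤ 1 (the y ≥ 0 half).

In cylindrical coordinates, x = r cos(θ), y = r sin(θ), z = z, and dV = r dr dθ dz.

The integrand becomes 18z, so

    ∭_E (18z) dV = ∫_{0}^{π} ∫_{0}^{5} ∫_{0}^{1} (18z) · r dz dr dθ.

Inner (z): 9r.
Middle (r from 0 to 5): 225/2.
Outer (θ): 225π/2.

Therefore the triple integral equals 225π/2.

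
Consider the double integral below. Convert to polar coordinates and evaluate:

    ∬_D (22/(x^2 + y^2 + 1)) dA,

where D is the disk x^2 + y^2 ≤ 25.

The region D is 0 ≤ r ≤ 5, 0 ≤ θ ≤ 2π in polar coordinates, where x = r cos(θ), y = r sin(θ), and dA = r dr dθ.

Under the substitution, the integrand becomes 22/(r^2 + 1), so

    ∬_D (22/(x^2 + y^2 + 1)) dA = ∫_{0}^{2π} ∫_{0}^{5} (22/(r^2 + 1)) · r dr dθ.

Inner integral (in r): ∫_{0}^{5} (22/(r^2 + 1)) · r dr = log(3670344486987776).

Outer integral (in θ): ∫_{0}^{2π} (log(3670344486987776)) dθ = 22π log(26).

Therefore ∬_D (22/(x^2 + y^2 + 1)) dA = 22π log(26).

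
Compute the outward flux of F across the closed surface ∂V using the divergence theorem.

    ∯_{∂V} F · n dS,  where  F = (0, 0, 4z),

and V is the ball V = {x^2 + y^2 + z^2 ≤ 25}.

By the divergence theorem,

    ∯_{∂V} F · n dS = ∭_V (∇ · F) dV.

Compute the divergence:
    ∇ · F = ∂F_x/∂x + ∂F_y/∂y + ∂F_z/∂z = 0 + 0 + 4 = 4.

In spherical coordinates, x = ρ sin(φ) cos(θ), y = ρ sin(φ) sin(θ), z = ρ cos(φ), dV = ρ^2 sin(φ) dρ dφ dθ, with 0 ≤ ρ ≤ 5, 0 ≤ φ ≤ π, 0 ≤ θ ≤ 2π.

The integrand, after substitution and multiplying by the volume element, becomes (4) · ρ^2 sin(φ), so

    ∭_V (∇·F) dV = ∫_0^{2π} ∫_0^{π} ∫_0^{5} (4) · ρ^2 sin(φ) dρ dφ dθ.

Inner (ρ from 0 to 5): 500sin(φ)/3.
Middle (φ from 0 to π): 1000/3.
Outer (θ from 0 to 2π): 2000π/3.

Therefore ∯_{∂V} F · n dS = 2000π/3.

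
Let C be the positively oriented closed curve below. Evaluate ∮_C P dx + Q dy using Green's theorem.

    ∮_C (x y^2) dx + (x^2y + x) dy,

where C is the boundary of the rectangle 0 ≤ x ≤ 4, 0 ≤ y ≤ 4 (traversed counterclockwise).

Green's theorem converts the closed line integral into a double integral over the enclosed region D:

    ∮_C P dx + Q dy = ∬_D (∂Q/∂x - ∂P/∂y) dA.

Here P = x y^2, Q = x^2y + x, so

    ∂Q/∂x = 2x y + 1,    ∂P/∂y = 2x y,
    ∂Q/∂x - ∂P/∂y = 1.

D is the region 0 ≤ x ≤ 4, 0 ≤ y ≤ 4. Evaluating the double integral:

    ∬_D (1) dA = ∫_0^{4} ∫_0^{4} (1) dy dx.

Inner (y from 0 to 4): 4.
Outer (x from 0 to 4): 16.

Therefore ∮_C P dx + Q dy = 16.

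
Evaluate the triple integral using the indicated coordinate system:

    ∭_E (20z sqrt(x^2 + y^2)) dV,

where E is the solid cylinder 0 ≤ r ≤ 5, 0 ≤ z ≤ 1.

In cylindrical coordinates, x = r cos(θ), y = r sin(θ), z = z, and dV = r dr dθ dz.

The integrand becomes 20r z, so

    ∭_E (20z sqrt(x^2 + y^2)) dV = ∫_{0}^{2π} ∫_{0}^{5} ∫_{0}^{1} (20r z) · r dz dr dθ.

Inner (z): 10r^2.
Middle (r from 0 to 5): 1250/3.
Outer (θ): 2500π/3.

Therefore the triple integral equals 2500π/3.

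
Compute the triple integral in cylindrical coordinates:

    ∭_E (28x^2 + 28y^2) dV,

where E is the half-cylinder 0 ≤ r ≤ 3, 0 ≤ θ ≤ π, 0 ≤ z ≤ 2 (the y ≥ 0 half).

In cylindrical coordinates, x = r cos(θ), y = r sin(θ), z = z, and dV = r dr dθ dz.

The integrand becomes 28r^2, so

    ∭_E (28x^2 + 28y^2) dV = ∫_{0}^{π} ∫_{0}^{3} ∫_{0}^{2} (28r^2) · r dz dr dθ.

Inner (z): 56r^3.
Middle (r from 0 to 3): 1134.
Outer (θ): 1134π.

Therefore the triple integral equals 1134π.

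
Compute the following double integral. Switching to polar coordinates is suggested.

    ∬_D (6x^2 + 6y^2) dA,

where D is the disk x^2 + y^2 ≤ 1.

The region D is 0 ≤ r ≤ 1, 0 ≤ θ ≤ 2π in polar coordinates, where x = r cos(θ), y = r sin(θ), and dA = r dr dθ.

Under the substitution, the integrand becomes 6r^2, so

    ∬_D (6x^2 + 6y^2) dA = ∫_{0}^{2π} ∫_{0}^{1} (6r^2) · r dr dθ.

Inner integral (in r): ∫_{0}^{1} (6r^2) · r dr = 3/2.

Outer integral (in θ): ∫_{0}^{2π} (3/2) dθ = 3π.

Therefore ∬_D (6x^2 + 6y^2) dA = 3π.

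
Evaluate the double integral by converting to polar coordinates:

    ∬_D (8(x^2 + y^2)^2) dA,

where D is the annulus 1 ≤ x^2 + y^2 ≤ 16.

The region D is 1 ≤ r ≤ 4, 0 ≤ θ ≤ 2π in polar coordinates, where x = r cos(θ), y = r sin(θ), and dA = r dr dθ.

Under the substitution, the integrand becomes 8r^4, so

    ∬_D (8(x^2 + y^2)^2) dA = ∫_{0}^{2π} ∫_{1}^{4} (8r^4) · r dr dθ.

Inner integral (in r): ∫_{1}^{4} (8r^4) · r dr = 5460.

Outer integral (in θ): ∫_{0}^{2π} (5460) dθ = 10920π.

Therefore ∬_D (8(x^2 + y^2)^2) dA = 10920π.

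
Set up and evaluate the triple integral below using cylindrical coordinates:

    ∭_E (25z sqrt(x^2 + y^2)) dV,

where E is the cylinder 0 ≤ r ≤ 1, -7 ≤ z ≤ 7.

In cylindrical coordinates, x = r cos(θ), y = r sin(θ), z = z, and dV = r dr dθ dz.

The integrand becomes 25r z, so

    ∭_E (25z sqrt(x^2 + y^2)) dV = ∫_{0}^{2π} ∫_{0}^{1} ∫_{-7}^{7} (25r z) · r dz dr dθ.

Inner (z): 0.
Middle (r from 0 to 1): 0.
Outer (θ): 0.

Therefore the triple integral equals 0.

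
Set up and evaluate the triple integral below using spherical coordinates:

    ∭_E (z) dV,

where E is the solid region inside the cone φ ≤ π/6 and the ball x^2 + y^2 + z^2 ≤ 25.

In spherical coordinates, x = ρ sin(φ) cos(θ), y = ρ sin(φ) sin(θ), z = ρ cos(φ), and dV = ρ^2 sin(φ) dρ dφ dθ.

The integrand becomes ρ cos(φ), so

    ∭_E (z) dV = ∫_{0}^{2π} ∫_{0}^{π/6} ∫_{0}^{5} (ρ cos(φ)) · ρ^2 sin(φ) dρ dφ dθ.

Inner (ρ): 625sin(2φ)/8.
Middle (φ): 625/32.
Outer (θ): 625π/16.

Therefore the triple integral equals 625π/16.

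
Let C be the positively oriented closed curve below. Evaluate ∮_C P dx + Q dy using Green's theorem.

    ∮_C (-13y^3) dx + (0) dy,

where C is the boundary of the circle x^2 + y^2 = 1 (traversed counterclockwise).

Green's theorem converts the closed line integral into a double integral over the enclosed region D:

    ∮_C P dx + Q dy = ∬_D (∂Q/∂x - ∂P/∂y) dA.

Here P = -13y^3, Q = 0, so

    ∂Q/∂x = 0,    ∂P/∂y = -39y^2,
    ∂Q/∂x - ∂P/∂y = 39y^2.

D is the region x^2 + y^2 ≤ 1. Evaluating the double integral:

In polar coordinates (x = r cos θ, y = r sin θ, dA = r dr dθ) the integrand becomes 39r^2sin(θ)^2, so

    ∬_D (39y^2) dA = ∫_0^{2π} ∫_0^{1} (39r^2sin(θ)^2) · r dr dθ.

Inner (r from 0 to 1): 39sin(θ)^2/4.
Outer (θ from 0 to 2π): 39π/4.

Therefore ∮_C P dx + Q dy = 39π/4.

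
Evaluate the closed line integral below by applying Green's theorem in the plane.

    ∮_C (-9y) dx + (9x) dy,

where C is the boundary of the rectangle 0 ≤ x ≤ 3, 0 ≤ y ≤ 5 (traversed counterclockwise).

Green's theorem converts the closed line integral into a double integral over the enclosed region D:

    ∮_C P dx + Q dy = ∬_D (∂Q/∂x - ∂P/∂y) dA.

Here P = -9y, Q = 9x, so

    ∂Q/∂x = 9,    ∂P/∂y = -9,
    ∂Q/∂x - ∂P/∂y = 18.

D is the region 0 ≤ x ≤ 3, 0 ≤ y ≤ 5. Evaluating the double integral:

    ∬_D (18) dA = ∫_0^{3} ∫_0^{5} (18) dy dx.

Inner (y from 0 to 5): 90.
Outer (x from 0 to 3): 270.

Therefore ∮_C P dx + Q dy = 270.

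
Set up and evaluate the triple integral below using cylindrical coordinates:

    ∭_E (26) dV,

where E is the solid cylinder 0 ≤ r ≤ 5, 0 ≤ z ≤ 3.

In cylindrical coordinates, x = r cos(θ), y = r sin(θ), z = z, and dV = r dr dθ dz.

The integrand becomes 26, so

    ∭_E (26) dV = ∫_{0}^{2π} ∫_{0}^{5} ∫_{0}^{3} (26) · r dz dr dθ.

Inner (z): 78r.
Middle (r from 0 to 5): 975.
Outer (θ): 1950π.

Therefore the triple integral equals 1950π.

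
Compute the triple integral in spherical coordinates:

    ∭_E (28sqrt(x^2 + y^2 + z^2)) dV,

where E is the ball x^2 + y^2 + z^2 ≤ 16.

In spherical coordinates, x = ρ sin(φ) cos(θ), y = ρ sin(φ) sin(θ), z = ρ cos(φ), and dV = ρ^2 sin(φ) dρ dφ dθ.

The integrand becomes 28ρ, so

    ∭_E (28sqrt(x^2 + y^2 + z^2)) dV = ∫_{0}^{2π} ∫_{0}^{π} ∫_{0}^{4} (28ρ) · ρ^2 sin(φ) dρ dφ dθ.

Inner (ρ): 1792sin(φ).
Middle (φ): 3584.
Outer (θ): 7168π.

Therefore the triple integral equals 7168π.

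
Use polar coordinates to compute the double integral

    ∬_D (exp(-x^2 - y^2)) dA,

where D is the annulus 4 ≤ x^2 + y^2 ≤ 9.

The region D is 2 ≤ r ≤ 3, 0 ≤ θ ≤ 2π in polar coordinates, where x = r cos(θ), y = r sin(θ), and dA = r dr dθ.

Under the substitution, the integrand becomes exp(-r^2), so

    ∬_D (exp(-x^2 - y^2)) dA = ∫_{0}^{2π} ∫_{2}^{3} (exp(-r^2)) · r dr dθ.

Inner integral (in r): ∫_{2}^{3} (exp(-r^2)) · r dr = -(1 - exp(5))exp(-9)/2.

Outer integral (in θ): ∫_{0}^{2π} (-(1 - exp(5))exp(-9)/2) dθ = -π (1 - exp(5))exp(-9).

Therefore ∬_D (exp(-x^2 - y^2)) dA = -π (1 - exp(5))exp(-9).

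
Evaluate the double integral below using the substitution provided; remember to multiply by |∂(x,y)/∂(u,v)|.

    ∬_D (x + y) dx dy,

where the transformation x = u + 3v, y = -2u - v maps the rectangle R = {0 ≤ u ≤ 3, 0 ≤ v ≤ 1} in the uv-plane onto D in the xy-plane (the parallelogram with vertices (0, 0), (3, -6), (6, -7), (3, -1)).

Compute the Jacobian determinant of (x, y) with respect to (u, v):

    ∂(x,y)/∂(u,v) = | 1  3 | = (1)(-1) - (3)(-2) = 5.
                   | -2  -1 |

Its absolute value is |J| = 5 (the area scaling factor).

Substituting x = u + 3v, y = -2u - v into the integrand,

    x + y → -u + 2v,

so the integral becomes

    ∬_R (-u + 2v) · |J| du dv = ∫_0^3 ∫_0^1 (-5u + 10v) dv du.

Inner (v): 5 - 5u.
Outer (u): -15/2.

Therefore ∬_D (x + y) dx dy = -15/2.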